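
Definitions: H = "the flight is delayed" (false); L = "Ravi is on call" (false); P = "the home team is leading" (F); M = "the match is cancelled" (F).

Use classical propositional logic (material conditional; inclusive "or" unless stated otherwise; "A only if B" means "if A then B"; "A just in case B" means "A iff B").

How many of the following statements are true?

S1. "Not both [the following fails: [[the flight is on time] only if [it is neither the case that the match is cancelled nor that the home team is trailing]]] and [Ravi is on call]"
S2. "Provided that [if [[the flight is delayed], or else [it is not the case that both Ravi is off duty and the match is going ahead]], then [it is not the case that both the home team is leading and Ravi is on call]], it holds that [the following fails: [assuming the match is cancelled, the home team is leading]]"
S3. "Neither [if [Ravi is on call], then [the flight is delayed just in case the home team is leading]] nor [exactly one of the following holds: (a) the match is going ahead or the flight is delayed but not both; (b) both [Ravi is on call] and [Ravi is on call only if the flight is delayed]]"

S1: In symbols: ~(~H -> (M nor ~P)) nand L

~H = ~F = T
~P = ~F = T
M nor ~P = F nor T = F
~H -> (M nor ~P) = T -> F = F
~(~H -> (M nor ~P)) = ~F = T
~(~H -> (M nor ~P)) nand L = T nand F = T
Hence S1 is true.

S2: This is ((H | (~L nand ~M)) -> (P nand L)) -> ~(M -> P).

~L = ~F = T
~M = ~F = T
~L nand ~M = T nand T = F
H | (~L nand ~M) = F | F = F
P nand L = F nand F = T
(H | (~L nand ~M)) -> (P nand L) = F -> T = T
M -> P = F -> F = T
~(M -> P) = ~T = F
((H | (~L nand ~M)) -> (P nand L)) -> ~(M -> P) = T -> F = F
Thus S2 is false.

S3: In symbols: (L -> (H <-> P)) nor ((~M xor H) xor (L & (L -> H)))

H <-> P = F <-> F = T
L -> (H <-> P) = F -> T = T
~M = ~F = T
~M xor H = T xor F = T
L -> H = F -> F = T
L & (L -> H) = F & T = F
(~M xor H) xor (L & (L -> H)) = T xor F = T
(L -> (H <-> P)) nor ((~M xor H) xor (L & (L -> H))) = T nor T = F
Thus S3 is false.

1 of the 3 statements is true.

1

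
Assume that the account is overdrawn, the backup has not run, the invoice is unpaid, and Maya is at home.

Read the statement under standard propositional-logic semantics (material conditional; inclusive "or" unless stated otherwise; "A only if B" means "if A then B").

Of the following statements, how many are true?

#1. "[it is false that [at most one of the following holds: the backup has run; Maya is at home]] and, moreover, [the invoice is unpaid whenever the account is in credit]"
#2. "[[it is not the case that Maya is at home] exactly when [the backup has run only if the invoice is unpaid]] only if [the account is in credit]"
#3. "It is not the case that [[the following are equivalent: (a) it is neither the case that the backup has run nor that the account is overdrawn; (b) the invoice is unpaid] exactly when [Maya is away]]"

1

Let N = "the backup has run" (F), M = "Maya is at home" (T), S = "the account is overdrawn" (T), U = "the invoice is paid" (F).

#1: Parsed as ~(N nand M) & (~S -> ~U)

N nand M = F nand T = T
~(N nand M) = ~T = F
~S = ~T = F
~U = ~F = T
~S -> ~U = F -> T = T
~(N nand M) & (~S -> ~U) = F & T = F
Hence #1 is false.

#2: Parsed as (~M <-> (N -> ~U)) -> ~S

~M = ~T = F
~U = ~F = T
N -> ~U = F -> T = T
~M <-> (N -> ~U) = F <-> T = F
~S = ~T = F
(~M <-> (N -> ~U)) -> ~S = F -> F = T
Thus #2 is true.

#3: Parsed as ~(((N nor S) <-> ~U) <-> ~M)

N nor S = F nor T = F
~U = ~F = T
(N nor S) <-> ~U = F <-> T = F
~M = ~T = F
((N nor S) <-> ~U) <-> ~M = F <-> F = T
~(((N nor S) <-> ~U) <-> ~M) = ~T = F
Thus #3 is false.

True statements: 1.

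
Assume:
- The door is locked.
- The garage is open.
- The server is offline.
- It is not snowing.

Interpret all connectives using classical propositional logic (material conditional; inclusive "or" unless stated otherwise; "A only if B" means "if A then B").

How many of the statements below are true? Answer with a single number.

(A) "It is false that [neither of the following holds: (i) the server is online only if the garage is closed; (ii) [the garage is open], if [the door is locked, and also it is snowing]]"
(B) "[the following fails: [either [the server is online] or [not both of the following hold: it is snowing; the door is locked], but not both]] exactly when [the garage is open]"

1

Let R = "the server is online" (F), Q = "the garage is closed" (F), P = "the door is locked" (T), S = "it is snowing" (F).

(A): In symbols: ~((R -> Q) nor ((P & S) -> ~Q))

R -> Q = F -> F = T
P & S = T & F = F
~Q = ~F = T
(P & S) -> ~Q = F -> T = T
(R -> Q) nor ((P & S) -> ~Q) = T nor T = F
~((R -> Q) nor ((P & S) -> ~Q)) = ~F = T
Hence (A) is true.

(B): In symbols: ~(R xor (S nand P)) <-> ~Q

S nand P = F nand T = T
R xor (S nand P) = F xor T = T
~(R xor (S nand P)) = ~T = F
~Q = ~F = T
~(R xor (S nand P)) <-> ~Q = F <-> T = F
Hence (B) is false.

Count: 1.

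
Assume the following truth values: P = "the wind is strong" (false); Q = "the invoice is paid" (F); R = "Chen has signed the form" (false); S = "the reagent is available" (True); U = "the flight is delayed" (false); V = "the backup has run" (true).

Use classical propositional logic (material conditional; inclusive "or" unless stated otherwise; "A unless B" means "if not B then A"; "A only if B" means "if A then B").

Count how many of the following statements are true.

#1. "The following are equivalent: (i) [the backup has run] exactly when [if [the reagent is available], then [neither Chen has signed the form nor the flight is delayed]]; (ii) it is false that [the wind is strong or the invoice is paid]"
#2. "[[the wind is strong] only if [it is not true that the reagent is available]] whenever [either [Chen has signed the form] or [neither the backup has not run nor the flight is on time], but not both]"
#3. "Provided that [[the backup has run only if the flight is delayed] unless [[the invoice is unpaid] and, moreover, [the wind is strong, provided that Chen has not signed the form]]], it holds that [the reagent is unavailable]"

3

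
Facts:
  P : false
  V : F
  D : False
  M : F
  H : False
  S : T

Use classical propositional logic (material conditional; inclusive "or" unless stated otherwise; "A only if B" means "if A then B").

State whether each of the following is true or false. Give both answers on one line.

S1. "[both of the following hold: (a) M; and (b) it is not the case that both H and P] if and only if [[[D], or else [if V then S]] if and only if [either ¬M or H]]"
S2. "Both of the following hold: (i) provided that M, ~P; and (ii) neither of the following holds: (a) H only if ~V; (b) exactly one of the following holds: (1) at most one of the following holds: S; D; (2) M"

S1 False / S2 False

S1: Parsed as (M & (H nand P)) <-> ((D | (V -> S)) <-> (~M | H))

H nand P = F nand F = T
M & (H nand P) = F & T = F
V -> S = F -> T = T
D | (V -> S) = F | T = T
~M = ~F = T
~M | H = T | F = T
(D | (V -> S)) <-> (~M | H) = T <-> T = T
(M & (H nand P)) <-> ((D | (V -> S)) <-> (~M | H)) = F <-> T = F
Hence S1 is false.

S2: Parsed as (M -> ~P) & ((H -> ~V) nor ((S nand D) xor M))

~P = ~F = T
M -> ~P = F -> T = T
~V = ~F = T
H -> ~V = F -> T = T
S nand D = T nand F = T
(S nand D) xor M = T xor F = T
(H -> ~V) nor ((S nand D) xor M) = T nor T = F
(M -> ~P) & ((H -> ~V) nor ((S nand D) xor M)) = T & F = F
Hence S2 is false.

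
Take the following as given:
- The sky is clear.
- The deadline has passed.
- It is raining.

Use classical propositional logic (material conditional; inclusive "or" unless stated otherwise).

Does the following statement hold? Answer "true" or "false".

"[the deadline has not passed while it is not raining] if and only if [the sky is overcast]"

The statement is true.

Let D = "the deadline has passed" (T), W = "it is raining" (T), U = "the sky is overcast" (F).
In symbols: (~D & ~W) <-> U

~D = ~T = F
~W = ~T = F
~D & ~W = F & F = F
(~D & ~W) <-> U = F <-> F = T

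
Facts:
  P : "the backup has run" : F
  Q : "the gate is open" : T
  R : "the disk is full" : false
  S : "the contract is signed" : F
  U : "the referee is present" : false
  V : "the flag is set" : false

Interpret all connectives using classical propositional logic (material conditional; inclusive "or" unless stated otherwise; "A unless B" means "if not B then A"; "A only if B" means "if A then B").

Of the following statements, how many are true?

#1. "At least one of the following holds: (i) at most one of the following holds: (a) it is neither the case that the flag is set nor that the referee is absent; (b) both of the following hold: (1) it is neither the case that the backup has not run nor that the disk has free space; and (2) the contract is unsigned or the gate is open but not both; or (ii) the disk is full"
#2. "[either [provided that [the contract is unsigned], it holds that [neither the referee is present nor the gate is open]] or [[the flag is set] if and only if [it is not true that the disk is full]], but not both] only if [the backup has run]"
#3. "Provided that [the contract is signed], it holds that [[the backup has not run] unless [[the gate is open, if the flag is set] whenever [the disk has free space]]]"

#1: This is ((V nor ~U) nand ((~P nor ~R) & (~S xor Q))) | R.

~U = ~F = T
V nor ~U = F nor T = F
~P = ~F = T
~R = ~F = T
~P nor ~R = T nor T = F
~S = ~F = T
~S xor Q = T xor T = F
(~P nor ~R) & (~S xor Q) = F & F = F
(V nor ~U) nand ((~P nor ~R) & (~S xor Q)) = F nand F = T
((V nor ~U) nand ((~P nor ~R) & (~S xor Q))) | R = T | F = T
Hence #1 is true.

#2: Parsed as ((~S -> (U nor Q)) xor (V <-> ~R)) -> P

~S = ~F = T
U nor Q = F nor T = F
~S -> (U nor Q) = T -> F = F
~R = ~F = T
V <-> ~R = F <-> T = F
(~S -> (U nor Q)) xor (V <-> ~R) = F xor F = F
((~S -> (U nor Q)) xor (V <-> ~R)) -> P = F -> F = T
So #2 is true.

#3: Formalization: S -> (~P | (~R -> (V -> Q)))

~P = ~F = T
~R = ~F = T
V -> Q = F -> T = T
~R -> (V -> Q) = T -> T = T
~P | (~R -> (V -> Q)) = T | T = T
S -> (~P | (~R -> (V -> Q))) = F -> T = T
Hence #3 is true.

True statements: 3 (#1, #2, #3).

3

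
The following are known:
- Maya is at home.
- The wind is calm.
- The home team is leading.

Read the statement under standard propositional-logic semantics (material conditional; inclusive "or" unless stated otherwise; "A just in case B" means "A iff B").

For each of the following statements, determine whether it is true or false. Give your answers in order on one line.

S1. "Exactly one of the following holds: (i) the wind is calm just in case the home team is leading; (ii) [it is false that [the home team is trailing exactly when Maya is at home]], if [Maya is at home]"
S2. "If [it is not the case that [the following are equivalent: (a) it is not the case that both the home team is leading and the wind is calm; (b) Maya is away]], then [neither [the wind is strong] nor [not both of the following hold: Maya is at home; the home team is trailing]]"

Let M = "the wind is strong" (F), L = "the home team is leading" (T), U = "Maya is at home" (T).

S1: Formalization: (~M <-> L) xor (U -> ~(~L <-> U))

~M = ~F = T
~M <-> L = T <-> T = T
~L = ~T = F
~L <-> U = F <-> T = F
~(~L <-> U) = ~F = T
U -> ~(~L <-> U) = T -> T = T
(~M <-> L) xor (U -> ~(~L <-> U)) = T xor T = F
So S1 is false.

S2: In symbols: ~((L nand ~M) <-> ~U) -> (M nor (U nand ~L))

~M = ~F = T
L nand ~M = T nand T = F
~U = ~T = F
(L nand ~M) <-> ~U = F <-> F = T
~((L nand ~M) <-> ~U) = ~T = F
~L = ~T = F
U nand ~L = T nand F = T
M nor (U nand ~L) = F nor T = F
~((L nand ~M) <-> ~U) -> (M nor (U nand ~L)) = F -> F = T
So S2 is true.

S1 false, S2 true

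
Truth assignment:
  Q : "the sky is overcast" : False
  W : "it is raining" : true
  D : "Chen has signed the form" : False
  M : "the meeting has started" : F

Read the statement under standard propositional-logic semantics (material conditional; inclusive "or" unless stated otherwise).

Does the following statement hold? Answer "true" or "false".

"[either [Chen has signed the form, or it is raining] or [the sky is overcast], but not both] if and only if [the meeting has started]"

The statement is false.

In symbols: ((D ∨ W) ⊕ Q) ↔ M

D ∨ W = F ∨ T = T
(D ∨ W) ⊕ Q = T ⊕ F = T
((D ∨ W) ⊕ Q) ↔ M = T ↔ F = F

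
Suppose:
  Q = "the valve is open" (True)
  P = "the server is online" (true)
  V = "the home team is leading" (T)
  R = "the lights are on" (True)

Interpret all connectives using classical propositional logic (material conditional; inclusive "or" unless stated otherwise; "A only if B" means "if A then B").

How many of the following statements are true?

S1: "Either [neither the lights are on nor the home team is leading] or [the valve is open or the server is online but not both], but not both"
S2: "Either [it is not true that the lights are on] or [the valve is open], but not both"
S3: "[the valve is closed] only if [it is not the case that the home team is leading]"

2

S1: This is (R nor V) xor (Q xor P).

R nor V = T nor T = F
Q xor P = T xor T = F
(R nor V) xor (Q xor P) = F xor F = F
Thus S1 is false.

S2: This is ~R xor Q.

~R = ~T = F
~R xor Q = F xor T = T
So S2 is true.

S3: Parsed as ~Q -> ~V

~Q = ~T = F
~V = ~T = F
~Q -> ~V = F -> F = T
So S3 is true.

Count: 2.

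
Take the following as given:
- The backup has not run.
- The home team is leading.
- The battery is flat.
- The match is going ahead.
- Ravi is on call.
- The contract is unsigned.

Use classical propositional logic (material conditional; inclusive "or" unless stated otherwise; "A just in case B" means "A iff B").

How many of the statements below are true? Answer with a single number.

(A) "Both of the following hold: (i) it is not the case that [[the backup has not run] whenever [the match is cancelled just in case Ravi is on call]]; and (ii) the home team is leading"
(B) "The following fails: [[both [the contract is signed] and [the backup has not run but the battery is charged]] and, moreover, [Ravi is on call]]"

Let S = "the match is cancelled" (False), U = "Ravi is on call" (True), P = "the backup has run" (False), Q = "the home team is leading" (True), V = "the contract is signed" (False), R = "the battery is charged" (False).

(A): This is not ((S iff U) -> not P) and Q.

S iff U = False iff True = False
not P = not False = True
(S iff U) -> not P = False -> True = True
not ((S iff U) -> not P) = not True = False
not ((S iff U) -> not P) and Q = False and True = False
Thus (A) is false.

(B): Parsed as not ((V and (not P and R)) and U)

not P = not False = True
not P and R = True and False = False
V and (not P and R) = False and False = False
(V and (not P and R)) and U = False and True = False
not ((V and (not P and R)) and U) = not False = True
Thus (B) is true.

True statements: 1 ((B)).

1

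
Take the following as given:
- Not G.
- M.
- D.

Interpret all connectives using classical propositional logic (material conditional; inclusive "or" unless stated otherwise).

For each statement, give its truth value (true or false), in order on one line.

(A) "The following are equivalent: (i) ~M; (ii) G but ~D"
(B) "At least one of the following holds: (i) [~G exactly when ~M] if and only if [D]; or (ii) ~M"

(A): In symbols: ~M <-> (G & ~D)

~M = ~T = F
~D = ~T = F
G & ~D = F & F = F
~M <-> (G & ~D) = F <-> F = T
Hence (A) is true.

(B): Parsed as ((~G <-> ~M) <-> D) | ~M

~G = ~F = T
~M = ~T = F
~G <-> ~M = T <-> F = F
(~G <-> ~M) <-> D = F <-> T = F
~M = ~T = F
((~G <-> ~M) <-> D) | ~M = F | F = F
So (B) is false.

(A) true, (B) false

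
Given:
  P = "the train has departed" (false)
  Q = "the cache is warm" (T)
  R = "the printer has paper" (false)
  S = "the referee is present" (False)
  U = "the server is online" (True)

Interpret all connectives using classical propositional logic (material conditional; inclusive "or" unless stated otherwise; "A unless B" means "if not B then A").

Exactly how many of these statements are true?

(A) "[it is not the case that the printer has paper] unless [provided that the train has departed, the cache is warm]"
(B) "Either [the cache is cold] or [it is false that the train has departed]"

(A): Parsed as ¬R ∨ (P → Q)

¬R = ¬F = T
P → Q = F → T = T
¬R ∨ (P → Q) = T ∨ T = T
Hence (A) is true.

(B): In symbols: ¬Q ∨ ¬P

¬Q = ¬T = F
¬P = ¬F = T
¬Q ∨ ¬P = F ∨ T = T
So (B) is true.

Count: 2.

2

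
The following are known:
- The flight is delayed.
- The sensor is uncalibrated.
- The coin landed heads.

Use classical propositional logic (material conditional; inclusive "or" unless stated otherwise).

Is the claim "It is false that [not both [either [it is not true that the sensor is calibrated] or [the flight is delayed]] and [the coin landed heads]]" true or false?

Let U = "the sensor is calibrated" (F), G = "the flight is delayed" (T), Q = "the coin landed heads" (T).
Formalization: ~((~U | G) nand Q)

~U = ~F = T
~U | G = T | T = T
(~U | G) nand Q = T nand T = F
~((~U | G) nand Q) = ~F = T

The statement is true.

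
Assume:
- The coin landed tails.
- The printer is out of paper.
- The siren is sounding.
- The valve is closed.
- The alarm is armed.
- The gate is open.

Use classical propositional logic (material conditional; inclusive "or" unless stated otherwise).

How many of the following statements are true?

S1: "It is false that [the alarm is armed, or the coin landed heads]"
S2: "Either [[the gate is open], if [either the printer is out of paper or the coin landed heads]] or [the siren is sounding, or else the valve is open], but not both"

Let U = "the alarm is armed" (T), P = "the coin landed heads" (F), Q = "the printer has paper" (F), V = "the gate is open" (T), R = "the siren is sounding" (T), S = "the valve is open" (F).

S1: In symbols: ¬(U ∨ P)

U ∨ P = T ∨ F = T
¬(U ∨ P) = ¬T = F
So S1 is false.

S2: Parsed as ((¬Q ∨ P) → V) ⊕ (R ∨ S)

¬Q = ¬F = T
¬Q ∨ P = T ∨ F = T
(¬Q ∨ P) → V = T → T = T
R ∨ S = T ∨ F = T
((¬Q ∨ P) → V) ⊕ (R ∨ S) = T ⊕ T = F
Thus S2 is false.

Count: 0.

0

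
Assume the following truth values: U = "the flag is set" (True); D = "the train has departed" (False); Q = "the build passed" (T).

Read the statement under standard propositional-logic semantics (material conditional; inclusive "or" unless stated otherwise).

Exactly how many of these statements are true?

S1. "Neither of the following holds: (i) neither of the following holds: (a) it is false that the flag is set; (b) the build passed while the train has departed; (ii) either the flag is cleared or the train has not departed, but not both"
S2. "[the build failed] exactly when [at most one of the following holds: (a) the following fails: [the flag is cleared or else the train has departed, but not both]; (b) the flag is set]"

1

S1: In symbols: (¬U ↓ (Q ∧ D)) ↓ (¬U ⊕ ¬D)

¬U = ¬T = F
Q ∧ D = T ∧ F = F
¬U ↓ (Q ∧ D) = F ↓ F = T
¬U = ¬T = F
¬D = ¬F = T
¬U ⊕ ¬D = F ⊕ T = T
(¬U ↓ (Q ∧ D)) ↓ (¬U ⊕ ¬D) = T ↓ T = F
So S1 is false.

S2: Formalization: ¬Q ↔ (¬(¬U ⊕ D) ↑ U)

¬Q = ¬T = F
¬U = ¬T = F
¬U ⊕ D = F ⊕ F = F
¬(¬U ⊕ D) = ¬F = T
¬(¬U ⊕ D) ↑ U = T ↑ T = F
¬Q ↔ (¬(¬U ⊕ D) ↑ U) = F ↔ F = T
Thus S2 is true.

True statements: 1.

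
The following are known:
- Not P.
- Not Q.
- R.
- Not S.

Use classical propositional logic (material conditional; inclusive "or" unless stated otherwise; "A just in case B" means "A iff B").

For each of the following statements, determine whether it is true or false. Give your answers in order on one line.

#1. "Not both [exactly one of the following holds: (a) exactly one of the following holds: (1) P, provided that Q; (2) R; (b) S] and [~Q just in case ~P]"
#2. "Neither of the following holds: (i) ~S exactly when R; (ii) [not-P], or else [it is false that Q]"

#1: This is (((Q -> P) xor R) xor S) nand (~Q <-> ~P).

Q -> P = F -> F = T
(Q -> P) xor R = T xor T = F
((Q -> P) xor R) xor S = F xor F = F
~Q = ~F = T
~P = ~F = T
~Q <-> ~P = T <-> T = T
(((Q -> P) xor R) xor S) nand (~Q <-> ~P) = F nand T = T
Hence #1 is true.

#2: Formalization: (~S <-> R) nor (~P | ~Q)

~S = ~F = T
~S <-> R = T <-> T = T
~P = ~F = T
~Q = ~F = T
~P | ~Q = T | T = T
(~S <-> R) nor (~P | ~Q) = T nor T = F
Thus #2 is false.

#1 true; #2 false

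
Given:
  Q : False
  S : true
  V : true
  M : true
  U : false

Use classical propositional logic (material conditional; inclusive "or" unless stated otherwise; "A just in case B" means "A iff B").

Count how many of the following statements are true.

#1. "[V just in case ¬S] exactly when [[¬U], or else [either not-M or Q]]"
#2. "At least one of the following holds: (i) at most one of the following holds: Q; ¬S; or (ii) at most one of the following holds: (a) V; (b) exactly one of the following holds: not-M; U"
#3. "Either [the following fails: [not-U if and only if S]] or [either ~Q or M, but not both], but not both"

#1: This is (V <-> ~S) <-> (~U | (~M | Q)).

~S = ~T = F
V <-> ~S = T <-> F = F
~U = ~F = T
~M = ~T = F
~M | Q = F | F = F
~U | (~M | Q) = T | F = T
(V <-> ~S) <-> (~U | (~M | Q)) = F <-> T = F
Thus #1 is false.

#2: Parsed as (Q nand ~S) | (V nand (~M xor U))

~S = ~T = F
Q nand ~S = F nand F = T
~M = ~T = F
~M xor U = F xor F = F
V nand (~M xor U) = T nand F = T
(Q nand ~S) | (V nand (~M xor U)) = T | T = T
So #2 is true.

#3: In symbols: ~(~U <-> S) xor (~Q xor M)

~U = ~F = T
~U <-> S = T <-> T = T
~(~U <-> S) = ~T = F
~Q = ~F = T
~Q xor M = T xor T = F
~(~U <-> S) xor (~Q xor M) = F xor F = F
Hence #3 is false.

1 of the 3 statements is true (#2).

1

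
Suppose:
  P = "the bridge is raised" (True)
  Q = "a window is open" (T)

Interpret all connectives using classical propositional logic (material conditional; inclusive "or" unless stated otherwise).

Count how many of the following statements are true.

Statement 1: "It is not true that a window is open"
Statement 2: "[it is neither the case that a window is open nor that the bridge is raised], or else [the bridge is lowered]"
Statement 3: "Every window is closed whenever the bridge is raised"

0

Statement 1: Parsed as ~Q

~Q = ~T = F
Hence Statement 1 is false.

Statement 2: This is (Q nor P) | ~P.

Q nor P = T nor T = F
~P = ~T = F
(Q nor P) | ~P = F | F = F
Thus Statement 2 is false.

Statement 3: This is P -> ~Q.

~Q = ~T = F
P -> ~Q = T -> F = F
Hence Statement 3 is false.

True statements: 0 (none).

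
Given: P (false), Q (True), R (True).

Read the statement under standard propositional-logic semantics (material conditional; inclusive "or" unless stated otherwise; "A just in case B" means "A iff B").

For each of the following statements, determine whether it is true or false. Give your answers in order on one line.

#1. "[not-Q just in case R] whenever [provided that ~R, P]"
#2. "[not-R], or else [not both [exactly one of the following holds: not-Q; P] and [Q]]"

#1: This is (~R -> P) -> (~Q <-> R).

~R = ~T = F
~R -> P = F -> F = T
~Q = ~T = F
~Q <-> R = F <-> T = F
(~R -> P) -> (~Q <-> R) = T -> F = F
Thus #1 is false.

#2: In symbols: ~R | ((~Q xor P) nand Q)

~R = ~T = F
~Q = ~T = F
~Q xor P = F xor F = F
(~Q xor P) nand Q = F nand T = T
~R | ((~Q xor P) nand Q) = F | T = T
Hence #2 is true.

#1 False; #2 True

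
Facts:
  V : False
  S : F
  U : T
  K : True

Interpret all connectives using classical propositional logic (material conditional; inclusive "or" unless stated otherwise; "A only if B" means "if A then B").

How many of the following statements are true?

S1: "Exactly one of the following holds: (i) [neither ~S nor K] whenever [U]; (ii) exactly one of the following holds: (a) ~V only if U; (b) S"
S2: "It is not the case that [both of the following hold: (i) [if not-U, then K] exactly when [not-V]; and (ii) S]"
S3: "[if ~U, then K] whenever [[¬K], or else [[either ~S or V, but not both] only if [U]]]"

S1: In symbols: (U -> (~S nor K)) xor ((~V -> U) xor S)

~S = ~F = T
~S nor K = T nor T = F
U -> (~S nor K) = T -> F = F
~V = ~F = T
~V -> U = T -> T = T
(~V -> U) xor S = T xor F = T
(U -> (~S nor K)) xor ((~V -> U) xor S) = F xor T = T
Hence S1 is true.

S2: Parsed as ~(((~U -> K) <-> ~V) & S)

~U = ~T = F
~U -> K = F -> T = T
~V = ~F = T
(~U -> K) <-> ~V = T <-> T = T
((~U -> K) <-> ~V) & S = T & F = F
~(((~U -> K) <-> ~V) & S) = ~F = T
So S2 is true.

S3: In symbols: (~K | ((~S xor V) -> U)) -> (~U -> K)

~K = ~T = F
~S = ~F = T
~S xor V = T xor F = T
(~S xor V) -> U = T -> T = T
~K | ((~S xor V) -> U) = F | T = T
~U = ~T = F
~U -> K = F -> T = T
(~K | ((~S xor V) -> U)) -> (~U -> K) = T -> T = T
So S3 is true.

True statements: 3 (S1, S2, S3).

3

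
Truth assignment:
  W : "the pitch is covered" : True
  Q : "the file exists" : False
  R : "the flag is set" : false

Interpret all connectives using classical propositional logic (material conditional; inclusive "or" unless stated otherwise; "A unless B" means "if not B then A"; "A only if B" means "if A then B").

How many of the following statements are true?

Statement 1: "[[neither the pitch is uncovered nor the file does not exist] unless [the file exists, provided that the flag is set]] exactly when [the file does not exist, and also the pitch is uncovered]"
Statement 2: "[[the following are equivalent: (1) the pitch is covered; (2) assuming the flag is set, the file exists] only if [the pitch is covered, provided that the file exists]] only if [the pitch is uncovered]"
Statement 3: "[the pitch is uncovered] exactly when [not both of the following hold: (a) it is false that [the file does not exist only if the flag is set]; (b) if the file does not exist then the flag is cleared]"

1

Statement 1: In symbols: ((not W nor not Q) or (R -> Q)) iff (not Q and not W)

not W = not True = False
not Q = not False = True
not W nor not Q = False nor True = False
R -> Q = False -> False = True
(not W nor not Q) or (R -> Q) = False or True = True
not Q = not False = True
not W = not True = False
not Q and not W = True and False = False
((not W nor not Q) or (R -> Q)) iff (not Q and not W) = True iff False = False
Thus Statement 1 is false.

Statement 2: This is ((W iff (R -> Q)) -> (Q -> W)) -> not W.

R -> Q = False -> False = True
W iff (R -> Q) = True iff True = True
Q -> W = False -> True = True
(W iff (R -> Q)) -> (Q -> W) = True -> True = True
not W = not True = False
((W iff (R -> Q)) -> (Q -> W)) -> not W = True -> False = False
Thus Statement 2 is false.

Statement 3: Formalization: not W iff (not (not Q -> R) nand (not Q -> not R))

not W = not True = False
not Q = not False = True
not Q -> R = True -> False = False
not (not Q -> R) = not False = True
not Q = not False = True
not R = not False = True
not Q -> not R = True -> True = True
not (not Q -> R) nand (not Q -> not R) = True nand True = False
not W iff (not (not Q -> R) nand (not Q -> not R)) = False iff False = True
Hence Statement 3 is true.

Count: 1.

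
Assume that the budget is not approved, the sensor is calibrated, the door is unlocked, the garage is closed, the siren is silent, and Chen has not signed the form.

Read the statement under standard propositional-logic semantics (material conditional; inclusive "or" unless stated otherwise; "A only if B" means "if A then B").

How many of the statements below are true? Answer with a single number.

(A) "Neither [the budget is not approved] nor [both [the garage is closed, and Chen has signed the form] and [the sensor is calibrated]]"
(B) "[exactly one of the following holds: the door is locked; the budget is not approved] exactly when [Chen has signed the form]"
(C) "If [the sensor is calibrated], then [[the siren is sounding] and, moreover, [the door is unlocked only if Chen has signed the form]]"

0

Let P = "the budget is approved" (False), S = "the garage is closed" (True), V = "Chen has signed the form" (False), Q = "the sensor is calibrated" (True), R = "the door is locked" (False), U = "the siren is sounding" (False).

(A): This is not P nor ((S and V) and Q).

not P = not False = True
S and V = True and False = False
(S and V) and Q = False and True = False
not P nor ((S and V) and Q) = True nor False = False
So (A) is false.

(B): This is (R xor not P) iff V.

not P = not False = True
R xor not P = False xor True = True
(R xor not P) iff V = True iff False = False
Hence (B) is false.

(C): In symbols: Q -> (U and (not R -> V))

not R = not False = True
not R -> V = True -> False = False
U and (not R -> V) = False and False = False
Q -> (U and (not R -> V)) = True -> False = False
So (C) is false.

0 of the 3 statements are true (none).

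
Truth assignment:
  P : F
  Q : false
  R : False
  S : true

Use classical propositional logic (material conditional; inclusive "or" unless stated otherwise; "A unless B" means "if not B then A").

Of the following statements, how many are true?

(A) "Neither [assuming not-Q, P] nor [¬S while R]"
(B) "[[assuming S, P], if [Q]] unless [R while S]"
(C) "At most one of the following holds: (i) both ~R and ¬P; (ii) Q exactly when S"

3

(A): In symbols: (~Q -> P) nor (~S & R)

~Q = ~F = T
~Q -> P = T -> F = F
~S = ~T = F
~S & R = F & F = F
(~Q -> P) nor (~S & R) = F nor F = T
Hence (A) is true.

(B): Formalization: (Q -> (S -> P)) | (R & S)

S -> P = T -> F = F
Q -> (S -> P) = F -> F = T
R & S = F & T = F
(Q -> (S -> P)) | (R & S) = T | F = T
Thus (B) is true.

(C): In symbols: (~R & ~P) nand (Q <-> S)

~R = ~F = T
~P = ~F = T
~R & ~P = T & T = T
Q <-> S = F <-> T = F
(~R & ~P) nand (Q <-> S) = T nand F = T
Hence (C) is true.

Count: 3.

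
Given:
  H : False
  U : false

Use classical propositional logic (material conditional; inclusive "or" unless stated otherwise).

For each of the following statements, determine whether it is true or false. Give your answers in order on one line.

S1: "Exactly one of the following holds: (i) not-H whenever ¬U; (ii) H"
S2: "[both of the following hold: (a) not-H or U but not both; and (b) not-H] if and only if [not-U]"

S1 true / S2 true

S1: Parsed as (~U -> ~H) xor H

~U = ~F = T
~H = ~F = T
~U -> ~H = T -> T = T
(~U -> ~H) xor H = T xor F = T
Hence S1 is true.

S2: Formalization: ((~H xor U) & ~H) <-> ~U

~H = ~F = T
~H xor U = T xor F = T
~H = ~F = T
(~H xor U) & ~H = T & T = T
~U = ~F = T
((~H xor U) & ~H) <-> ~U = T <-> T = T
So S2 is true.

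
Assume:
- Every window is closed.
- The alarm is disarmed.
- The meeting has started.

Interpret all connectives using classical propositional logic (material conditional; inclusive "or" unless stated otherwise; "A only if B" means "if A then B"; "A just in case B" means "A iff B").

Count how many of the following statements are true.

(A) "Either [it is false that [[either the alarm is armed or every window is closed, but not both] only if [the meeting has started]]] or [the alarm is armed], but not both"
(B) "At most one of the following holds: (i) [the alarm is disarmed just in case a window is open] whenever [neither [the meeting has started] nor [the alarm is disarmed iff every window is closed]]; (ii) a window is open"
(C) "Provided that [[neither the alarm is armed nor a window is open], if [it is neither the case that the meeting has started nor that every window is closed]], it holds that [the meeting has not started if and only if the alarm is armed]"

Let Q = "the alarm is armed" (F), P = "a window is open" (F), R = "the meeting has started" (T).

(A): Parsed as ¬((Q ⊕ ¬P) → R) ⊕ Q

¬P = ¬F = T
Q ⊕ ¬P = F ⊕ T = T
(Q ⊕ ¬P) → R = T → T = T
¬((Q ⊕ ¬P) → R) = ¬T = F
¬((Q ⊕ ¬P) → R) ⊕ Q = F ⊕ F = F
Hence (A) is false.

(B): Formalization: ((R ↓ (¬Q ↔ ¬P)) → (¬Q ↔ P)) ↑ P

¬Q = ¬F = T
¬P = ¬F = T
¬Q ↔ ¬P = T ↔ T = T
R ↓ (¬Q ↔ ¬P) = T ↓ T = F
¬Q = ¬F = T
¬Q ↔ P = T ↔ F = F
(R ↓ (¬Q ↔ ¬P)) → (¬Q ↔ P) = F → F = T
((R ↓ (¬Q ↔ ¬P)) → (¬Q ↔ P)) ↑ P = T ↑ F = T
Thus (B) is true.

(C): Parsed as ((R ↓ ¬P) → (Q ↓ P)) → (¬R ↔ Q)

¬P = ¬F = T
R ↓ ¬P = T ↓ T = F
Q ↓ P = F ↓ F = T
(R ↓ ¬P) → (Q ↓ P) = F → T = T
¬R = ¬T = F
¬R ↔ Q = F ↔ F = T
((R ↓ ¬P) → (Q ↓ P)) → (¬R ↔ Q) = T → T = T
Thus (C) is true.

True statements: 2 ((B), (C)).

2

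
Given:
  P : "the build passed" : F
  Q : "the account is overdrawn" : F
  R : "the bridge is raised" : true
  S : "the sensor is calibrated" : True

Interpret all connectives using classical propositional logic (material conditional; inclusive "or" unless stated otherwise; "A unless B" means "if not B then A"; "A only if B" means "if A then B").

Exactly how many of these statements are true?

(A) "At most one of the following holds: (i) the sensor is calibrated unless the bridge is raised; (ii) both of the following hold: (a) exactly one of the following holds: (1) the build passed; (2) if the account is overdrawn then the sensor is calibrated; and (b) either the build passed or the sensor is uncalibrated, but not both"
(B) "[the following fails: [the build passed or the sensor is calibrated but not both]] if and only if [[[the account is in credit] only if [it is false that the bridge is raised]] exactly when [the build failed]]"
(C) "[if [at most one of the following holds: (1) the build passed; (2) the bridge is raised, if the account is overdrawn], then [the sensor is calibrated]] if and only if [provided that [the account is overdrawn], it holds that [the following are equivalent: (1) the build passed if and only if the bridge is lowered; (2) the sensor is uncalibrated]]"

(A): In symbols: (S or R) nand ((P xor (Q -> S)) and (P xor not S))

S or R = True or True = True
Q -> S = False -> True = True
P xor (Q -> S) = False xor True = True
not S = not True = False
P xor not S = False xor False = False
(P xor (Q -> S)) and (P xor not S) = True and False = False
(S or R) nand ((P xor (Q -> S)) and (P xor not S)) = True nand False = True
Thus (A) is true.

(B): Formalization: not (P xor S) iff ((not Q -> not R) iff not P)

P xor S = False xor True = True
not (P xor S) = not True = False
not Q = not False = True
not R = not True = False
not Q -> not R = True -> False = False
not P = not False = True
(not Q -> not R) iff not P = False iff True = False
not (P xor S) iff ((not Q -> not R) iff not P) = False iff False = True
Hence (B) is true.

(C): In symbols: ((P nand (Q -> R)) -> S) iff (Q -> ((P iff not R) iff not S))

Q -> R = False -> True = True
P nand (Q -> R) = False nand True = True
(P nand (Q -> R)) -> S = True -> True = True
not R = not True = False
P iff not R = False iff False = True
not S = not True = False
(P iff not R) iff not S = True iff False = False
Q -> ((P iff not R) iff not S) = False -> False = True
((P nand (Q -> R)) -> S) iff (Q -> ((P iff not R) iff not S)) = True iff True = True
So (C) is true.

3 of the 3 statements are true ((A), (B), (C)).

3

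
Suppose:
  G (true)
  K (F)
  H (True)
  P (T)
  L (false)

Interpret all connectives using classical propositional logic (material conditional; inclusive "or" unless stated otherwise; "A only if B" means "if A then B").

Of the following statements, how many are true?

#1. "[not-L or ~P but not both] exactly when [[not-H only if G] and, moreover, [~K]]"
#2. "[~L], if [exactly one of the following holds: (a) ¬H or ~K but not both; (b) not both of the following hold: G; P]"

#1: Formalization: (not L xor not P) iff ((not H -> G) and not K)

not L = not False = True
not P = not True = False
not L xor not P = True xor False = True
not H = not True = False
not H -> G = False -> True = True
not K = not False = True
(not H -> G) and not K = True and True = True
(not L xor not P) iff ((not H -> G) and not K) = True iff True = True
Thus #1 is true.

#2: Formalization: ((not H xor not K) xor (G nand P)) -> not L

not H = not True = False
not K = not False = True
not H xor not K = False xor True = True
G nand P = True nand True = False
(not H xor not K) xor (G nand P) = True xor False = True
not L = not False = True
((not H xor not K) xor (G nand P)) -> not L = True -> True = True
Thus #2 is true.

2 of the 2 statements are true (#1, #2).

2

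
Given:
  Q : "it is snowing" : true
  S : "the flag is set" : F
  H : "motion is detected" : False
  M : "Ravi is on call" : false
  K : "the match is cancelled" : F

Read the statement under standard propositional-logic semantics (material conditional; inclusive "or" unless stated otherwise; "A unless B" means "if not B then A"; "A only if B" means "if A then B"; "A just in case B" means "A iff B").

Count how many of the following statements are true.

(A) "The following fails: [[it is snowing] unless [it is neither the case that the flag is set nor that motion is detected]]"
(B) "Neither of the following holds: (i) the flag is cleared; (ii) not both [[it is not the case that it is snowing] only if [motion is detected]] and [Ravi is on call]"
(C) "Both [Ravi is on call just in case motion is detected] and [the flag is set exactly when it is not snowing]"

(A): Formalization: ~(Q | (S nor H))

S nor H = F nor F = T
Q | (S nor H) = T | T = T
~(Q | (S nor H)) = ~T = F
Hence (A) is false.

(B): Formalization: ~S nor ((~Q -> H) nand M)

~S = ~F = T
~Q = ~T = F
~Q -> H = F -> F = T
(~Q -> H) nand M = T nand F = T
~S nor ((~Q -> H) nand M) = T nor T = F
Thus (B) is false.

(C): This is (M <-> H) & (S <-> ~Q).

M <-> H = F <-> F = T
~Q = ~T = F
S <-> ~Q = F <-> F = T
(M <-> H) & (S <-> ~Q) = T & T = T
Hence (C) is true.

True statements: 1 ((C)).

1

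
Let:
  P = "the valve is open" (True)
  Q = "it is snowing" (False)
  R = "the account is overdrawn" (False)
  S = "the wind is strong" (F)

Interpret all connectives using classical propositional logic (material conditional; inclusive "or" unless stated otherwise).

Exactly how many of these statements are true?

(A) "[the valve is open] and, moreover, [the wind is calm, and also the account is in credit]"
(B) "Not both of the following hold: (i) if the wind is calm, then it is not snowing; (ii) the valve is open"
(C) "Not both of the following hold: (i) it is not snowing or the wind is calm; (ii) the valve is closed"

(A): Formalization: P & (~S & ~R)

~S = ~F = T
~R = ~F = T
~S & ~R = T & T = T
P & (~S & ~R) = T & T = T
So (A) is true.

(B): Formalization: (~S -> ~Q) nand P

~S = ~F = T
~Q = ~F = T
~S -> ~Q = T -> T = T
(~S -> ~Q) nand P = T nand T = F
Thus (B) is false.

(C): Parsed as (~Q | ~S) nand ~P

~Q = ~F = T
~S = ~F = T
~Q | ~S = T | T = T
~P = ~T = F
(~Q | ~S) nand ~P = T nand F = T
Thus (C) is true.

2 of the 3 statements are true.

2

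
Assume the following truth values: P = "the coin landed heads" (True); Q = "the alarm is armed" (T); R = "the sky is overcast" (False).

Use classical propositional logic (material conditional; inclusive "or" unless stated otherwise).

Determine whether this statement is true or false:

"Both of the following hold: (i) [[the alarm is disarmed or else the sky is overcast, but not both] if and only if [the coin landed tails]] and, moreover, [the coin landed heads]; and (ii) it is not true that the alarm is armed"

The statement is false.

In symbols: (((not Q xor R) iff not P) and P) and not Q

not Q = not True = False
not Q xor R = False xor False = False
not P = not True = False
(not Q xor R) iff not P = False iff False = True
((not Q xor R) iff not P) and P = True and True = True
not Q = not True = False
(((not Q xor R) iff not P) and P) and not Q = True and False = False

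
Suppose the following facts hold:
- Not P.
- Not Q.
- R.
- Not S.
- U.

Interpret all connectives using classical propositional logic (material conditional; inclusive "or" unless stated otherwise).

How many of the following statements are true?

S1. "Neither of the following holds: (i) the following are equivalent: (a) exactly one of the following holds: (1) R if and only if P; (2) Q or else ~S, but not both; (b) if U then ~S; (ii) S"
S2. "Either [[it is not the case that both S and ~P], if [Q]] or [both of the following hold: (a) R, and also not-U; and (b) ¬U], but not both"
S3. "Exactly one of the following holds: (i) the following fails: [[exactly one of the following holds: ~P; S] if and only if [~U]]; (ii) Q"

2

S1: Parsed as (((R ↔ P) ⊕ (Q ⊕ ¬S)) ↔ (U → ¬S)) ↓ S

R ↔ P = T ↔ F = F
¬S = ¬F = T
Q ⊕ ¬S = F ⊕ T = T
(R ↔ P) ⊕ (Q ⊕ ¬S) = F ⊕ T = T
¬S = ¬F = T
U → ¬S = T → T = T
((R ↔ P) ⊕ (Q ⊕ ¬S)) ↔ (U → ¬S) = T ↔ T = T
(((R ↔ P) ⊕ (Q ⊕ ¬S)) ↔ (U → ¬S)) ↓ S = T ↓ F = F
So S1 is false.

S2: Parsed as (Q → (S ↑ ¬P)) ⊕ ((R ∧ ¬U) ∧ ¬U)

¬P = ¬F = T
S ↑ ¬P = F ↑ T = T
Q → (S ↑ ¬P) = F → T = T
¬U = ¬T = F
R ∧ ¬U = T ∧ F = F
¬U = ¬T = F
(R ∧ ¬U) ∧ ¬U = F ∧ F = F
(Q → (S ↑ ¬P)) ⊕ ((R ∧ ¬U) ∧ ¬U) = T ⊕ F = T
Hence S2 is true.

S3: In symbols: ¬((¬P ⊕ S) ↔ ¬U) ⊕ Q

¬P = ¬F = T
¬P ⊕ S = T ⊕ F = T
¬U = ¬T = F
(¬P ⊕ S) ↔ ¬U = T ↔ F = F
¬((¬P ⊕ S) ↔ ¬U) = ¬F = T
¬((¬P ⊕ S) ↔ ¬U) ⊕ Q = T ⊕ F = T
Hence S3 is true.

2 of the 3 statements are true.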